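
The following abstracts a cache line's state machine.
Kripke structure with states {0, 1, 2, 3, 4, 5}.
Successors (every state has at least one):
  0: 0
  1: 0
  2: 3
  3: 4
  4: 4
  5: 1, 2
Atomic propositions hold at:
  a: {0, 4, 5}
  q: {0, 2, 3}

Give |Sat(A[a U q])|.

3

A[a U q]: least fixpoint, start Z0 = Sat(q) = {0, 2, 3}, add states in Sat(a) with every successor in Z. Already a fixed point.
Sat(A[a U q]) = {0, 2, 3}
|Sat(A[a U q])| = |{0, 2, 3}| = 3.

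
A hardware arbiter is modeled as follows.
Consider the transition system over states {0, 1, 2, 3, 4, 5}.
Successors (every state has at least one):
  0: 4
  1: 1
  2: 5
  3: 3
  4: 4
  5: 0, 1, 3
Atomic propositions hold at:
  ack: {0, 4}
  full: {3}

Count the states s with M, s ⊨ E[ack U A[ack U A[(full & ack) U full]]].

Sat(full & ack) = ∅
A[(full & ack) U full]: least fixpoint, start Z0 = Sat(full) = {3}, add states in Sat(full & ack) with every successor in Z. Already a fixed point.
Sat(A[(full & ack) U full]) = {3}
A[ack U A[(full & ack) U full]]: least fixpoint, start Z0 = Sat(A[(full & ack) U full]) = {3}, add states in Sat(ack) with every successor in Z. Already a fixed point.
Sat(A[ack U A[(full & ack) U full]]) = {3}
E[ack U A[ack U A[(full & ack) U full]]]: least fixpoint, start Z0 = Sat(A[ack U A[(full & ack) U full]]) = {3}, add states in Sat(ack) with some successor in Z. Already a fixed point.
Sat(E[ack U A[ack U A[(full & ack) U full]]]) = {3}
|Sat(E[ack U A[ack U A[(full & ack) U full]]])| = |{3}| = 1.

1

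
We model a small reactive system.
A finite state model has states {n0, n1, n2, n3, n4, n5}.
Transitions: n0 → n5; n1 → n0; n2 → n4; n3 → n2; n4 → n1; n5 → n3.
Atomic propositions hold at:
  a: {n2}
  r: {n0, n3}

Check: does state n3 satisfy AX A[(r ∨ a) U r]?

No

Sat(r ∨ a) = {n0, n2, n3}
A[(r ∨ a) U r]: least fixpoint, start Z0 = Sat(r) = {n0, n3}, add states in Sat(r ∨ a) with every successor in Z. Already a fixed point.
Sat(A[(r ∨ a) U r]) = {n0, n3}
Sat(AX A[(r ∨ a) U r]) = {s : every successor in {n0, n3}} = {n1, n5}
n3 ∉ Sat(AX A[(r ∨ a) U r]) = {n1, n5}, so the formula does not hold at n3.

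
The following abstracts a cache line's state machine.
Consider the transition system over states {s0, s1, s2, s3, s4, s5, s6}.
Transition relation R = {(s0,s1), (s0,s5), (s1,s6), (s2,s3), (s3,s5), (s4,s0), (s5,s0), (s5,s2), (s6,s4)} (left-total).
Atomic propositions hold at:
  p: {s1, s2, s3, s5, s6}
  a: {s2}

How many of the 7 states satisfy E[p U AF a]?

AF a: least fixpoint, start Z0 = {s2}, add states with every successor in Z. Already a fixed point.
Sat(AF a) = {s2}
E[p U AF a]: least fixpoint, start Z0 = Sat(AF a) = {s2}, add states in Sat(p) with some successor in Z. Z1 = {s2, s5}; Z2 = {s2, s3, s5}; fixed.
Sat(E[p U AF a]) = {s2, s3, s5}
|Sat(E[p U AF a])| = |{s2, s3, s5}| = 3.

3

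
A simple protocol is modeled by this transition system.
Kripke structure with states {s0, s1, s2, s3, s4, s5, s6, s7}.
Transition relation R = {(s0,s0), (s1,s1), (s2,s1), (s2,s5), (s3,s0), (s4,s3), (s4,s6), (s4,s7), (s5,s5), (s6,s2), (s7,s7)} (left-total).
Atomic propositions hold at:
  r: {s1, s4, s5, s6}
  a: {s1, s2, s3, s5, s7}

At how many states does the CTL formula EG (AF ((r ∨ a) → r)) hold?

7

Sat(r ∨ a) = {s1, s2, s3, s4, s5, s6, s7}
Sat((r ∨ a) → r) = {s0, s1, s4, s5, s6}
AF ((r ∨ a) → r): least fixpoint, start Z0 = {s0, s1, s4, s5, s6}, add states with every successor in Z. Z1 = {s0, s1, s2, s3, s4, s5, s6}; fixed.
Sat(AF ((r ∨ a) → r)) = {s0, s1, s2, s3, s4, s5, s6}
EG (AF ((r ∨ a) → r)): greatest fixpoint, start Z0 = {s0, s1, s2, s3, s4, s5, s6}, keep only states in Sat with some successor in Z. Already a fixed point.
Sat(EG (AF ((r ∨ a) → r))) = {s0, s1, s2, s3, s4, s5, s6}
|Sat(EG (AF ((r ∨ a) → r)))| = |{s0, s1, s2, s3, s4, s5, s6}| = 7.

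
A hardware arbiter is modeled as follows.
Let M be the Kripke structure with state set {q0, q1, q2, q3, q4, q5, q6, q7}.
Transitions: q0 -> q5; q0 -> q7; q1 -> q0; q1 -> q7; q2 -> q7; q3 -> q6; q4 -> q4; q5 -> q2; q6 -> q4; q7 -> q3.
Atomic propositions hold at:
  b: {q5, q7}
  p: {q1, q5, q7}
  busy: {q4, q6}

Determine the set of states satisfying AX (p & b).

Sat(p & b) = {q5, q7}
Sat(AX (p & b)) = {s : every successor in {q5, q7}} = {q0, q2}

{q0, q2}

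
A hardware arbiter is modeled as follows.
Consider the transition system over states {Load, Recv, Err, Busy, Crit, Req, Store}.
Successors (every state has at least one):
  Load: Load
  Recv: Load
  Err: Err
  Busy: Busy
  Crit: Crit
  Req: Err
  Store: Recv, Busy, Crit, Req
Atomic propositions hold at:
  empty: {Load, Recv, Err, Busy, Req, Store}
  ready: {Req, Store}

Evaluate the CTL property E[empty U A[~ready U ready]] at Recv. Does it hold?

Sat(~ready) = {Load, Recv, Err, Busy, Crit}
A[~ready U ready]: least fixpoint, start Z0 = Sat(ready) = {Req, Store}, add states in Sat(~ready) with every successor in Z. Already a fixed point.
Sat(A[~ready U ready]) = {Req, Store}
E[empty U A[~ready U ready]]: least fixpoint, start Z0 = Sat(A[~ready U ready]) = {Req, Store}, add states in Sat(empty) with some successor in Z. Already a fixed point.
Sat(E[empty U A[~ready U ready]]) = {Req, Store}
Recv ∉ Sat(E[empty U A[~ready U ready]]) = {Req, Store}, so the formula does not hold at Recv.

No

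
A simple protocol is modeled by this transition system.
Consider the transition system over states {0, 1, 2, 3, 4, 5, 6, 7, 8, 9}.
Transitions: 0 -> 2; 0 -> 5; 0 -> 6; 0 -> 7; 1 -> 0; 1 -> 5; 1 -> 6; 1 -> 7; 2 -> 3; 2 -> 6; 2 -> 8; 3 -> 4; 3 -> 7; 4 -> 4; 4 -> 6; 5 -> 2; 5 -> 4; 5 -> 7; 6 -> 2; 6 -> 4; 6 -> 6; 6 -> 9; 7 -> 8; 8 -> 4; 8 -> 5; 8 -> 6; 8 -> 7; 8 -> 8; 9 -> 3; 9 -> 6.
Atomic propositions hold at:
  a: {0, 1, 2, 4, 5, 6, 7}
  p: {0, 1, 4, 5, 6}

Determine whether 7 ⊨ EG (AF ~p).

Yes

Sat(~p) = {2, 3, 7, 8, 9}
AF ~p: least fixpoint, start Z0 = {2, 3, 7, 8, 9}, add states with every successor in Z. Already a fixed point.
Sat(AF ~p) = {2, 3, 7, 8, 9}
EG (AF ~p): greatest fixpoint, start Z0 = {2, 3, 7, 8, 9}, keep only states in Sat with some successor in Z. Already a fixed point.
Sat(EG (AF ~p)) = {2, 3, 7, 8, 9}
7 ∈ Sat(EG (AF ~p)) = {2, 3, 7, 8, 9}, so the formula holds at 7.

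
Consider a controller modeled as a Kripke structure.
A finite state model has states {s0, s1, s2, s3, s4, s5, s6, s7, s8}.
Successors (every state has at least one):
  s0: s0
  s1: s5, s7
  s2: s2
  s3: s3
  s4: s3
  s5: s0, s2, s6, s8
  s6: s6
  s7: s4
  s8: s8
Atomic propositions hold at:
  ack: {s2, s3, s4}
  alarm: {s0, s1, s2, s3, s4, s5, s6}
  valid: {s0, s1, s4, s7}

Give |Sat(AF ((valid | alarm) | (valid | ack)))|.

Sat(valid | alarm) = {s0, s1, s2, s3, s4, s5, s6, s7}
Sat(valid | ack) = {s0, s1, s2, s3, s4, s7}
Sat((valid | alarm) | (valid | ack)) = {s0, s1, s2, s3, s4, s5, s6, s7}
AF ((valid | alarm) | (valid | ack)): least fixpoint, start Z0 = {s0, s1, s2, s3, s4, s5, s6, s7}, add states with every successor in Z. Already a fixed point.
Sat(AF ((valid | alarm) | (valid | ack))) = {s0, s1, s2, s3, s4, s5, s6, s7}
|Sat(AF ((valid | alarm) | (valid | ack)))| = |{s0, s1, s2, s3, s4, s5, s6, s7}| = 8.

8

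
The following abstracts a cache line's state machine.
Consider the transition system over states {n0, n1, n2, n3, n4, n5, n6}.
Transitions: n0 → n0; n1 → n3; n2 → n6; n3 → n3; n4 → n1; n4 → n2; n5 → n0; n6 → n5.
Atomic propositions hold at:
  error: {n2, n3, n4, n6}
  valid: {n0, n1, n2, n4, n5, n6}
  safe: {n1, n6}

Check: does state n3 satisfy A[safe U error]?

Yes

A[safe U error]: least fixpoint, start Z0 = Sat(error) = {n2, n3, n4, n6}, add states in Sat(safe) with every successor in Z. Z1 = {n1, n2, n3, n4, n6}; fixed.
Sat(A[safe U error]) = {n1, n2, n3, n4, n6}
n3 ∈ Sat(A[safe U error]) = {n1, n2, n3, n4, n6}, so the formula holds at n3.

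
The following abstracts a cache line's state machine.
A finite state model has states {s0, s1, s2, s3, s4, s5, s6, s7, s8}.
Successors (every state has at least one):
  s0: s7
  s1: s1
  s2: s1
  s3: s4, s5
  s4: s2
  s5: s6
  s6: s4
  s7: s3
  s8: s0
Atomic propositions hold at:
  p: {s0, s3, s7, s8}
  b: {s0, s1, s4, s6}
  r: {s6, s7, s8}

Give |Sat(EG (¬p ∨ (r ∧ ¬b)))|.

5

Sat(¬p) = {s1, s2, s4, s5, s6}
Sat(¬b) = {s2, s3, s5, s7, s8}
Sat(r ∧ ¬b) = {s7, s8}
Sat(¬p ∨ (r ∧ ¬b)) = {s1, s2, s4, s5, s6, s7, s8}
EG (¬p ∨ (r ∧ ¬b)): greatest fixpoint, start Z0 = {s1, s2, s4, s5, s6, s7, s8}, keep only states in Sat with some successor in Z. Z1 = {s1, s2, s4, s5, s6}; fixed.
Sat(EG (¬p ∨ (r ∧ ¬b))) = {s1, s2, s4, s5, s6}
|Sat(EG (¬p ∨ (r ∧ ¬b)))| = |{s1, s2, s4, s5, s6}| = 5.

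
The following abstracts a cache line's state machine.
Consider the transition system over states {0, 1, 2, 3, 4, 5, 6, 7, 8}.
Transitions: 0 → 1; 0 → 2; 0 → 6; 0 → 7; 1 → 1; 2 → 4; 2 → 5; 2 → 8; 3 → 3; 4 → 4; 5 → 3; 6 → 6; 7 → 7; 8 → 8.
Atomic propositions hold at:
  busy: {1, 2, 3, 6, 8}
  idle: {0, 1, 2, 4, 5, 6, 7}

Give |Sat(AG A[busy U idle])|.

4

A[busy U idle]: least fixpoint, start Z0 = Sat(idle) = {0, 1, 2, 4, 5, 6, 7}, add states in Sat(busy) with every successor in Z. Already a fixed point.
Sat(A[busy U idle]) = {0, 1, 2, 4, 5, 6, 7}
AG A[busy U idle]: greatest fixpoint, start Z0 = {0, 1, 2, 4, 5, 6, 7}, keep only states in Sat with every successor in Z. Z1 = {0, 1, 4, 6, 7}; Z2 = {1, 4, 6, 7}; fixed.
Sat(AG A[busy U idle]) = {1, 4, 6, 7}
|Sat(AG A[busy U idle])| = |{1, 4, 6, 7}| = 4.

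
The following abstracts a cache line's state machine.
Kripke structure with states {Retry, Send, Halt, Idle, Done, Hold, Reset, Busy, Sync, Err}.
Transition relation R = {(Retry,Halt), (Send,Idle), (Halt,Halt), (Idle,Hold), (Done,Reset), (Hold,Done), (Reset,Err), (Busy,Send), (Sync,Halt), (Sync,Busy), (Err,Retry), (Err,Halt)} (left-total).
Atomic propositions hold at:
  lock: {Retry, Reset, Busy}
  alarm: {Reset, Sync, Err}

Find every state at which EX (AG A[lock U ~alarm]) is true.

{Retry, Halt, Sync, Err}

Sat(~alarm) = {Retry, Send, Halt, Idle, Done, Hold, Busy}
A[lock U ~alarm]: least fixpoint, start Z0 = Sat(~alarm) = {Retry, Send, Halt, Idle, Done, Hold, Busy}, add states in Sat(lock) with every successor in Z. Already a fixed point.
Sat(A[lock U ~alarm]) = {Retry, Send, Halt, Idle, Done, Hold, Busy}
AG A[lock U ~alarm]: greatest fixpoint, start Z0 = {Retry, Send, Halt, Idle, Done, Hold, Busy}, keep only states in Sat with every successor in Z. Z1 = {Retry, Send, Halt, Idle, Hold, Busy}; Z2 = {Retry, Send, Halt, Idle, Busy}; Z3 = {Retry, Send, Halt, Busy}; Z4 = {Retry, Halt, Busy}; Z5 = {Retry, Halt}; fixed.
Sat(AG A[lock U ~alarm]) = {Retry, Halt}
Sat(EX (AG A[lock U ~alarm])) = {s : some successor in {Retry, Halt}} = {Retry, Halt, Sync, Err}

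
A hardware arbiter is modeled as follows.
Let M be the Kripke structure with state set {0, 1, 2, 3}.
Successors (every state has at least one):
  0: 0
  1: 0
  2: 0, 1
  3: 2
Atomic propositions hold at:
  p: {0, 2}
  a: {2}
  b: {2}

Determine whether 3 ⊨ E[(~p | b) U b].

Sat(~p) = {1, 3}
Sat(~p | b) = {1, 2, 3}
E[(~p | b) U b]: least fixpoint, start Z0 = Sat(b) = {2}, add states in Sat(~p | b) with some successor in Z. Z1 = {2, 3}; fixed.
Sat(E[(~p | b) U b]) = {2, 3}
3 ∈ Sat(E[(~p | b) U b]) = {2, 3}, so the formula holds at 3.

Yes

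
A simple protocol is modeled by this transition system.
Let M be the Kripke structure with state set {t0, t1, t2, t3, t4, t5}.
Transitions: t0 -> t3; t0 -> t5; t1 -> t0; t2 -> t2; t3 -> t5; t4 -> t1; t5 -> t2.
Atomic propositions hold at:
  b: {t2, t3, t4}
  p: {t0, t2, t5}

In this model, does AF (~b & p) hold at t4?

Sat(~b) = {t0, t1, t5}
Sat(~b & p) = {t0, t5}
AF (~b & p): least fixpoint, start Z0 = {t0, t5}, add states with every successor in Z. Z1 = {t0, t1, t3, t5}; Z2 = {t0, t1, t3, t4, t5}; fixed.
Sat(AF (~b & p)) = {t0, t1, t3, t4, t5}
t4 ∈ Sat(AF (~b & p)) = {t0, t1, t3, t4, t5}, so the formula holds at t4.

Yes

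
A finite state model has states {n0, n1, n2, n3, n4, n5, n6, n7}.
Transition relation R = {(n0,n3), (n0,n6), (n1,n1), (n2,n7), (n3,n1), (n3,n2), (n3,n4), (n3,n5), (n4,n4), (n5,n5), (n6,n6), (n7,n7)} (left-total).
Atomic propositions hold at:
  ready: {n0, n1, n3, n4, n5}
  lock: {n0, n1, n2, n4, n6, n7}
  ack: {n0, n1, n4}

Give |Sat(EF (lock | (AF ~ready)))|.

Sat(~ready) = {n2, n6, n7}
AF ~ready: least fixpoint, start Z0 = {n2, n6, n7}, add states with every successor in Z. Already a fixed point.
Sat(AF ~ready) = {n2, n6, n7}
Sat(lock | (AF ~ready)) = {n0, n1, n2, n4, n6, n7}
EF (lock | (AF ~ready)): least fixpoint, start Z0 = {n0, n1, n2, n4, n6, n7}, add states with some successor in Z. Z1 = {n0, n1, n2, n3, n4, n6, n7}; fixed.
Sat(EF (lock | (AF ~ready))) = {n0, n1, n2, n3, n4, n6, n7}
|Sat(EF (lock | (AF ~ready)))| = |{n0, n1, n2, n3, n4, n6, n7}| = 7.

7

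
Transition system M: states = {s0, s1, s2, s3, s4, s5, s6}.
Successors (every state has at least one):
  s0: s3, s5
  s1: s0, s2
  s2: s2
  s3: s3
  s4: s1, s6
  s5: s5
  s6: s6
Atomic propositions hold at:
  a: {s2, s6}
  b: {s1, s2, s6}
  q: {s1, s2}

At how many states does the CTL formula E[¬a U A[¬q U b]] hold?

Sat(¬a) = {s0, s1, s3, s4, s5}
Sat(¬q) = {s0, s3, s4, s5, s6}
A[¬q U b]: least fixpoint, start Z0 = Sat(b) = {s1, s2, s6}, add states in Sat(¬q) with every successor in Z. Z1 = {s1, s2, s4, s6}; fixed.
Sat(A[¬q U b]) = {s1, s2, s4, s6}
E[¬a U A[¬q U b]]: least fixpoint, start Z0 = Sat(A[¬q U b]) = {s1, s2, s4, s6}, add states in Sat(¬a) with some successor in Z. Already a fixed point.
Sat(E[¬a U A[¬q U b]]) = {s1, s2, s4, s6}
|Sat(E[¬a U A[¬q U b]])| = |{s1, s2, s4, s6}| = 4.

4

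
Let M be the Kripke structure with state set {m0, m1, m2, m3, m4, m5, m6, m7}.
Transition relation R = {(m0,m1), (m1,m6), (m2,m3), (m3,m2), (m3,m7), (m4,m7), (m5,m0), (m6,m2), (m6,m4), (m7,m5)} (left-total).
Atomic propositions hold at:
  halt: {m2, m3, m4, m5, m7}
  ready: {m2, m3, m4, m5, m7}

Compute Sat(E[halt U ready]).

{m2, m3, m4, m5, m7}

E[halt U ready]: least fixpoint, start Z0 = Sat(ready) = {m2, m3, m4, m5, m7}, add states in Sat(halt) with some successor in Z. Already a fixed point.
Sat(E[halt U ready]) = {m2, m3, m4, m5, m7}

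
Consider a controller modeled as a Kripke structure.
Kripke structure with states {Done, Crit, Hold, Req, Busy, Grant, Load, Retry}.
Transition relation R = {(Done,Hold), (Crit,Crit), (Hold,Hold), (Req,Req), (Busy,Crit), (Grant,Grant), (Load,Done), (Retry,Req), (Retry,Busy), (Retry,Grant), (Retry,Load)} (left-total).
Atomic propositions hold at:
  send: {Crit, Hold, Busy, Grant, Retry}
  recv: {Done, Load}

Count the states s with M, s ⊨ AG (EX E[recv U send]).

E[recv U send]: least fixpoint, start Z0 = Sat(send) = {Crit, Hold, Busy, Grant, Retry}, add states in Sat(recv) with some successor in Z. Z1 = {Done, Crit, Hold, Busy, Grant, Retry}; Z2 = {Done, Crit, Hold, Busy, Grant, Load, Retry}; fixed.
Sat(E[recv U send]) = {Done, Crit, Hold, Busy, Grant, Load, Retry}
Sat(EX E[recv U send]) = {s : some successor in {Done, Crit, Hold, Busy, Grant, Load, Retry}} = {Done, Crit, Hold, Busy, Grant, Load, Retry}
AG (EX E[recv U send]): greatest fixpoint, start Z0 = {Done, Crit, Hold, Busy, Grant, Load, Retry}, keep only states in Sat with every successor in Z. Z1 = {Done, Crit, Hold, Busy, Grant, Load}; fixed.
Sat(AG (EX E[recv U send])) = {Done, Crit, Hold, Busy, Grant, Load}
|Sat(AG (EX E[recv U send]))| = |{Done, Crit, Hold, Busy, Grant, Load}| = 6.

6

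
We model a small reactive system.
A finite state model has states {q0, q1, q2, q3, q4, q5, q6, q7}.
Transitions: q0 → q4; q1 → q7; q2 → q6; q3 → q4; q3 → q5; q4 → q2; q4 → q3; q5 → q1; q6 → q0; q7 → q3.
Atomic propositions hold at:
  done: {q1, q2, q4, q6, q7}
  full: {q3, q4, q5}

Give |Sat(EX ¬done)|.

Sat(¬done) = {q0, q3, q5}
Sat(EX ¬done) = {s : some successor in {q0, q3, q5}} = {q3, q4, q6, q7}
|Sat(EX ¬done)| = |{q3, q4, q6, q7}| = 4.

4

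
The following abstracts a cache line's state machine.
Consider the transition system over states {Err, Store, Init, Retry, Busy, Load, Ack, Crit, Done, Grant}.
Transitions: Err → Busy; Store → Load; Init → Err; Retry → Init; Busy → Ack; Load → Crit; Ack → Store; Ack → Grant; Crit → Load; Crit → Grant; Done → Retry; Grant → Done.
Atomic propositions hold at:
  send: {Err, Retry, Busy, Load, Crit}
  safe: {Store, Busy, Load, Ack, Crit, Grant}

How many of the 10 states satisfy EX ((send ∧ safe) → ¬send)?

7

Sat(send ∧ safe) = {Busy, Load, Crit}
Sat(¬send) = {Store, Init, Ack, Done, Grant}
Sat((send ∧ safe) → ¬send) = {Err, Store, Init, Retry, Ack, Done, Grant}
Sat(EX ((send ∧ safe) → ¬send)) = {s : some successor in {Err, Store, Init, Retry, Ack, Done, Grant}} = {Init, Retry, Busy, Ack, Crit, Done, Grant}
|Sat(EX ((send ∧ safe) → ¬send))| = |{Init, Retry, Busy, Ack, Crit, Done, Grant}| = 7.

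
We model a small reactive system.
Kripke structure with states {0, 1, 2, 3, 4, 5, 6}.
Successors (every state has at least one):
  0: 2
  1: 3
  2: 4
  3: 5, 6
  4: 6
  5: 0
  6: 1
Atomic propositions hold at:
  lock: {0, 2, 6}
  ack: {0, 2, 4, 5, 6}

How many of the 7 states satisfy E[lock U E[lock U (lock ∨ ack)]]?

5

Sat(lock ∨ ack) = {0, 2, 4, 5, 6}
E[lock U (lock ∨ ack)]: least fixpoint, start Z0 = Sat((lock ∨ ack)) = {0, 2, 4, 5, 6}, add states in Sat(lock) with some successor in Z. Already a fixed point.
Sat(E[lock U (lock ∨ ack)]) = {0, 2, 4, 5, 6}
E[lock U E[lock U (lock ∨ ack)]]: least fixpoint, start Z0 = Sat(E[lock U (lock ∨ ack)]) = {0, 2, 4, 5, 6}, add states in Sat(lock) with some successor in Z. Already a fixed point.
Sat(E[lock U E[lock U (lock ∨ ack)]]) = {0, 2, 4, 5, 6}
|Sat(E[lock U E[lock U (lock ∨ ack)]])| = |{0, 2, 4, 5, 6}| = 5.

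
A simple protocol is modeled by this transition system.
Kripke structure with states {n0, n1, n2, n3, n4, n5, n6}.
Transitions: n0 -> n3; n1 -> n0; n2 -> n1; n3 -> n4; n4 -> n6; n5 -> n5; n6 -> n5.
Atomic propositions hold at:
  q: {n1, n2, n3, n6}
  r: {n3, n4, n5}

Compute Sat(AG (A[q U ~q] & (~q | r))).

{n5}

Sat(~q) = {n0, n4, n5}
A[q U ~q]: least fixpoint, start Z0 = Sat(~q) = {n0, n4, n5}, add states in Sat(q) with every successor in Z. Z1 = {n0, n1, n3, n4, n5, n6}; Z2 = {n0, n1, n2, n3, n4, n5, n6}; fixed.
Sat(A[q U ~q]) = {n0, n1, n2, n3, n4, n5, n6}
Sat(~q | r) = {n0, n3, n4, n5}
Sat(A[q U ~q] & (~q | r)) = {n0, n3, n4, n5}
AG (A[q U ~q] & (~q | r)): greatest fixpoint, start Z0 = {n0, n3, n4, n5}, keep only states in Sat with every successor in Z. Z1 = {n0, n3, n5}; Z2 = {n0, n5}; Z3 = {n5}; fixed.
Sat(AG (A[q U ~q] & (~q | r))) = {n5}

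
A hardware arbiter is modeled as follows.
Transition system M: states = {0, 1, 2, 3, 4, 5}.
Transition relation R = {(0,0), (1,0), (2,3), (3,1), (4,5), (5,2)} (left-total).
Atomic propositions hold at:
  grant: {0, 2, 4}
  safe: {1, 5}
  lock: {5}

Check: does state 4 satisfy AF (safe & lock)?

Sat(safe & lock) = {5}
AF (safe & lock): least fixpoint, start Z0 = {5}, add states with every successor in Z. Z1 = {4, 5}; fixed.
Sat(AF (safe & lock)) = {4, 5}
4 ∈ Sat(AF (safe & lock)) = {4, 5}, so the formula holds at 4.

Yes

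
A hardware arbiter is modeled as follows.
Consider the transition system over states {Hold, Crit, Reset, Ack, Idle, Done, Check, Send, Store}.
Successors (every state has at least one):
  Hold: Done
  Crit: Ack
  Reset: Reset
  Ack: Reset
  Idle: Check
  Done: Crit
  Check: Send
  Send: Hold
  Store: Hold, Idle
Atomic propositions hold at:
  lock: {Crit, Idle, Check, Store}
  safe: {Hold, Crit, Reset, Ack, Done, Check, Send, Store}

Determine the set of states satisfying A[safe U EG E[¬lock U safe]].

{Hold, Crit, Reset, Ack, Done, Check, Send, Store}

Sat(¬lock) = {Hold, Reset, Ack, Done, Send}
E[¬lock U safe]: least fixpoint, start Z0 = Sat(safe) = {Hold, Crit, Reset, Ack, Done, Check, Send, Store}, add states in Sat(¬lock) with some successor in Z. Already a fixed point.
Sat(E[¬lock U safe]) = {Hold, Crit, Reset, Ack, Done, Check, Send, Store}
EG E[¬lock U safe]: greatest fixpoint, start Z0 = {Hold, Crit, Reset, Ack, Done, Check, Send, Store}, keep only states in Sat with some successor in Z. Already a fixed point.
Sat(EG E[¬lock U safe]) = {Hold, Crit, Reset, Ack, Done, Check, Send, Store}
A[safe U EG E[¬lock U safe]]: least fixpoint, start Z0 = Sat(EG E[¬lock U safe]) = {Hold, Crit, Reset, Ack, Done, Check, Send, Store}, add states in Sat(safe) with every successor in Z. Already a fixed point.
Sat(A[safe U EG E[¬lock U safe]]) = {Hold, Crit, Reset, Ack, Done, Check, Send, Store}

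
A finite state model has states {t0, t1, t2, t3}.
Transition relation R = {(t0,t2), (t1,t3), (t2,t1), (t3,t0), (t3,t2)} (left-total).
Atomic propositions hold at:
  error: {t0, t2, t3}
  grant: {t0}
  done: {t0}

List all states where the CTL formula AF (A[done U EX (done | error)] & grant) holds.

{t0}

Sat(done | error) = {t0, t2, t3}
Sat(EX (done | error)) = {s : some successor in {t0, t2, t3}} = {t0, t1, t3}
A[done U EX (done | error)]: least fixpoint, start Z0 = Sat(EX (done | error)) = {t0, t1, t3}, add states in Sat(done) with every successor in Z. Already a fixed point.
Sat(A[done U EX (done | error)]) = {t0, t1, t3}
Sat(A[done U EX (done | error)] & grant) = {t0}
AF (A[done U EX (done | error)] & grant): least fixpoint, start Z0 = {t0}, add states with every successor in Z. Already a fixed point.
Sat(AF (A[done U EX (done | error)] & grant)) = {t0}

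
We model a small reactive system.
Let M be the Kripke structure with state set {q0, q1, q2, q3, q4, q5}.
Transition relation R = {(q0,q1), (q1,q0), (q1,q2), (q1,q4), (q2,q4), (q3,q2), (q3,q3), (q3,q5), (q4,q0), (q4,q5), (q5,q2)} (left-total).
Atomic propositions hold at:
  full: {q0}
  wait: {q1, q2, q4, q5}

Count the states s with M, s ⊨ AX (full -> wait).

Sat(full -> wait) = {q1, q2, q3, q4, q5}
Sat(AX (full -> wait)) = {s : every successor in {q1, q2, q3, q4, q5}} = {q0, q2, q3, q5}
|Sat(AX (full -> wait))| = |{q0, q2, q3, q5}| = 4.

4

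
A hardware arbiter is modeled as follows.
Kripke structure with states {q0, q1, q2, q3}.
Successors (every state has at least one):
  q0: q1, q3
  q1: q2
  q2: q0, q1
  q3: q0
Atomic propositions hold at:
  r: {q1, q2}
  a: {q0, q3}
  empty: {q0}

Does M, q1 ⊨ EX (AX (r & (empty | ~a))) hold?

No

Sat(~a) = {q1, q2}
Sat(empty | ~a) = {q0, q1, q2}
Sat(r & (empty | ~a)) = {q1, q2}
Sat(AX (r & (empty | ~a))) = {s : every successor in {q1, q2}} = {q1}
Sat(EX (AX (r & (empty | ~a)))) = {s : some successor in {q1}} = {q0, q2}
q1 ∉ Sat(EX (AX (r & (empty | ~a)))) = {q0, q2}, so the formula does not hold at q1.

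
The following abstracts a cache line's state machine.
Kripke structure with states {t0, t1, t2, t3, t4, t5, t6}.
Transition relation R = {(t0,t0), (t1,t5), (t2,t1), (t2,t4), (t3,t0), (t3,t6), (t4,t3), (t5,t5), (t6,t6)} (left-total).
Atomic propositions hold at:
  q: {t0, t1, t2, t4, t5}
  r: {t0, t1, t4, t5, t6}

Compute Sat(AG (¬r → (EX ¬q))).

Sat(¬r) = {t2, t3}
Sat(¬q) = {t3, t6}
Sat(EX ¬q) = {s : some successor in {t3, t6}} = {t3, t4, t6}
Sat(¬r → (EX ¬q)) = {t0, t1, t3, t4, t5, t6}
AG (¬r → (EX ¬q)): greatest fixpoint, start Z0 = {t0, t1, t3, t4, t5, t6}, keep only states in Sat with every successor in Z. Already a fixed point.
Sat(AG (¬r → (EX ¬q))) = {t0, t1, t3, t4, t5, t6}

{t0, t1, t3, t4, t5, t6}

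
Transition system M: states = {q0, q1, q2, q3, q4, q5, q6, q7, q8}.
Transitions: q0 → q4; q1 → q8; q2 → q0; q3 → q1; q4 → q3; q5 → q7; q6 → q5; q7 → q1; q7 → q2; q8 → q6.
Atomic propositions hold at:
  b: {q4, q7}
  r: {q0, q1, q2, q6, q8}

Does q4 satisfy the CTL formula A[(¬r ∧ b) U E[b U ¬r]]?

Yes

Sat(¬r) = {q3, q4, q5, q7}
Sat(¬r ∧ b) = {q4, q7}
E[b U ¬r]: least fixpoint, start Z0 = Sat(¬r) = {q3, q4, q5, q7}, add states in Sat(b) with some successor in Z. Already a fixed point.
Sat(E[b U ¬r]) = {q3, q4, q5, q7}
A[(¬r ∧ b) U E[b U ¬r]]: least fixpoint, start Z0 = Sat(E[b U ¬r]) = {q3, q4, q5, q7}, add states in Sat(¬r ∧ b) with every successor in Z. Already a fixed point.
Sat(A[(¬r ∧ b) U E[b U ¬r]]) = {q3, q4, q5, q7}
q4 ∈ Sat(A[(¬r ∧ b) U E[b U ¬r]]) = {q3, q4, q5, q7}, so the formula holds at q4.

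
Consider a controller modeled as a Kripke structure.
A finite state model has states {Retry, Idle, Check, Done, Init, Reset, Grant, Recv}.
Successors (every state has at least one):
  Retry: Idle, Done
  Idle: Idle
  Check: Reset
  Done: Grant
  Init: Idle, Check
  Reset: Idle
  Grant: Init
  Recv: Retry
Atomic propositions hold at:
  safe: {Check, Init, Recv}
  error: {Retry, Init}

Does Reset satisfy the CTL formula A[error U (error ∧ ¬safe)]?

Sat(¬safe) = {Retry, Idle, Done, Reset, Grant}
Sat(error ∧ ¬safe) = {Retry}
A[error U (error ∧ ¬safe)]: least fixpoint, start Z0 = Sat((error ∧ ¬safe)) = {Retry}, add states in Sat(error) with every successor in Z. Already a fixed point.
Sat(A[error U (error ∧ ¬safe)]) = {Retry}
Reset ∉ Sat(A[error U (error ∧ ¬safe)]) = {Retry}, so the formula does not hold at Reset.

No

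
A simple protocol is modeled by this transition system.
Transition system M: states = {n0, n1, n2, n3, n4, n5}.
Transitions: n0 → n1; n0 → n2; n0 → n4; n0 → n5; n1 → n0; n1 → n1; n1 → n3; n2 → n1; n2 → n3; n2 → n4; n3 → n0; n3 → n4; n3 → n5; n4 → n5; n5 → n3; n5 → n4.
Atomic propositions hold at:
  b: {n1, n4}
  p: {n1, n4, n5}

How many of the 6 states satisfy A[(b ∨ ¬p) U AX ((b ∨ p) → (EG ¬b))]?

Sat(¬p) = {n0, n2, n3}
Sat(b ∨ ¬p) = {n0, n1, n2, n3, n4}
Sat(b ∨ p) = {n1, n4, n5}
Sat(¬b) = {n0, n2, n3, n5}
EG ¬b: greatest fixpoint, start Z0 = {n0, n2, n3, n5}, keep only states in Sat with some successor in Z. Already a fixed point.
Sat(EG ¬b) = {n0, n2, n3, n5}
Sat((b ∨ p) → (EG ¬b)) = {n0, n2, n3, n5}
Sat(AX ((b ∨ p) → (EG ¬b))) = {s : every successor in {n0, n2, n3, n5}} = {n4}
A[(b ∨ ¬p) U AX ((b ∨ p) → (EG ¬b))]: least fixpoint, start Z0 = Sat(AX ((b ∨ p) → (EG ¬b))) = {n4}, add states in Sat(b ∨ ¬p) with every successor in Z. Already a fixed point.
Sat(A[(b ∨ ¬p) U AX ((b ∨ p) → (EG ¬b))]) = {n4}
|Sat(A[(b ∨ ¬p) U AX ((b ∨ p) → (EG ¬b))])| = |{n4}| = 1.

1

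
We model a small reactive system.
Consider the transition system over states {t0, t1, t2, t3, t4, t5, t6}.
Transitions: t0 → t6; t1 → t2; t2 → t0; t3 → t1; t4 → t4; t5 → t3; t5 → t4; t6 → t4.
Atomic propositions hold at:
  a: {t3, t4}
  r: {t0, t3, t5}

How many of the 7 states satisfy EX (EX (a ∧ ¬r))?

4

Sat(¬r) = {t1, t2, t4, t6}
Sat(a ∧ ¬r) = {t4}
Sat(EX (a ∧ ¬r)) = {s : some successor in {t4}} = {t4, t5, t6}
Sat(EX (EX (a ∧ ¬r))) = {s : some successor in {t4, t5, t6}} = {t0, t4, t5, t6}
|Sat(EX (EX (a ∧ ¬r)))| = |{t0, t4, t5, t6}| = 4.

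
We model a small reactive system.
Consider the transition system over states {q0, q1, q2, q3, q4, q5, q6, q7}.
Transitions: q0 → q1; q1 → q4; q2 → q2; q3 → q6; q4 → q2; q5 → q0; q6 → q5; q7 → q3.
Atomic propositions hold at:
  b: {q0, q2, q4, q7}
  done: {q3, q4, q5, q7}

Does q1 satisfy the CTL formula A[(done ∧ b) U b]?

No

Sat(done ∧ b) = {q4, q7}
A[(done ∧ b) U b]: least fixpoint, start Z0 = Sat(b) = {q0, q2, q4, q7}, add states in Sat(done ∧ b) with every successor in Z. Already a fixed point.
Sat(A[(done ∧ b) U b]) = {q0, q2, q4, q7}
q1 ∉ Sat(A[(done ∧ b) U b]) = {q0, q2, q4, q7}, so the formula does not hold at q1.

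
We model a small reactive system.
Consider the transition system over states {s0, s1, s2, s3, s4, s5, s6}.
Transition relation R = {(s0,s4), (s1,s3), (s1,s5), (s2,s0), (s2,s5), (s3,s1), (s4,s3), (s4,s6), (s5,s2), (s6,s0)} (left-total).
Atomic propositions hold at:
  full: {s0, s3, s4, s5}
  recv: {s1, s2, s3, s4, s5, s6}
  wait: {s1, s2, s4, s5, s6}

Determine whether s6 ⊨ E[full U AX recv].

No

Sat(AX recv) = {s : every successor in {s1, s2, s3, s4, s5, s6}} = {s0, s1, s3, s4, s5}
E[full U AX recv]: least fixpoint, start Z0 = Sat(AX recv) = {s0, s1, s3, s4, s5}, add states in Sat(full) with some successor in Z. Already a fixed point.
Sat(E[full U AX recv]) = {s0, s1, s3, s4, s5}
s6 ∉ Sat(E[full U AX recv]) = {s0, s1, s3, s4, s5}, so the formula does not hold at s6.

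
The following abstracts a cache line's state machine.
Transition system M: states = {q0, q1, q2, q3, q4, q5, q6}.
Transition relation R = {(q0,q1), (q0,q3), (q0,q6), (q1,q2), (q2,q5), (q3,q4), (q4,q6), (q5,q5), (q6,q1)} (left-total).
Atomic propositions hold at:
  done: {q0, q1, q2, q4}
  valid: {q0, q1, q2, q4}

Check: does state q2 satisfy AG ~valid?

No

Sat(~valid) = {q3, q5, q6}
AG ~valid: greatest fixpoint, start Z0 = {q3, q5, q6}, keep only states in Sat with every successor in Z. Z1 = {q5}; fixed.
Sat(AG ~valid) = {q5}
q2 ∉ Sat(AG ~valid) = {q5}, so the formula does not hold at q2.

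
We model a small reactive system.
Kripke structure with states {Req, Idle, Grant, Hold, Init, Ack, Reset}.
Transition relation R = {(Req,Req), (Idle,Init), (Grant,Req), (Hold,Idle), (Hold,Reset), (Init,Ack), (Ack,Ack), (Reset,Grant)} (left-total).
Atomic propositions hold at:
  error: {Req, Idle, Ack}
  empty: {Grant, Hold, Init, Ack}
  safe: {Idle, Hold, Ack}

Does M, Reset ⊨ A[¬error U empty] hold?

Sat(¬error) = {Grant, Hold, Init, Reset}
A[¬error U empty]: least fixpoint, start Z0 = Sat(empty) = {Grant, Hold, Init, Ack}, add states in Sat(¬error) with every successor in Z. Z1 = {Grant, Hold, Init, Ack, Reset}; fixed.
Sat(A[¬error U empty]) = {Grant, Hold, Init, Ack, Reset}
Reset ∈ Sat(A[¬error U empty]) = {Grant, Hold, Init, Ack, Reset}, so the formula holds at Reset.

Yes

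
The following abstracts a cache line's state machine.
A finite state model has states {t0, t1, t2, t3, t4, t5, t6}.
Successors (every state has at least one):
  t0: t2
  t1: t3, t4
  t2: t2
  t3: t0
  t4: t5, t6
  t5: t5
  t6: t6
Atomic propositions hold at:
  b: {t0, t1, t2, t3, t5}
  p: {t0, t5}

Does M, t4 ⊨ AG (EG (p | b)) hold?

Sat(p | b) = {t0, t1, t2, t3, t5}
EG (p | b): greatest fixpoint, start Z0 = {t0, t1, t2, t3, t5}, keep only states in Sat with some successor in Z. Already a fixed point.
Sat(EG (p | b)) = {t0, t1, t2, t3, t5}
AG (EG (p | b)): greatest fixpoint, start Z0 = {t0, t1, t2, t3, t5}, keep only states in Sat with every successor in Z. Z1 = {t0, t2, t3, t5}; fixed.
Sat(AG (EG (p | b))) = {t0, t2, t3, t5}
t4 ∉ Sat(AG (EG (p | b))) = {t0, t2, t3, t5}, so the formula does not hold at t4.

No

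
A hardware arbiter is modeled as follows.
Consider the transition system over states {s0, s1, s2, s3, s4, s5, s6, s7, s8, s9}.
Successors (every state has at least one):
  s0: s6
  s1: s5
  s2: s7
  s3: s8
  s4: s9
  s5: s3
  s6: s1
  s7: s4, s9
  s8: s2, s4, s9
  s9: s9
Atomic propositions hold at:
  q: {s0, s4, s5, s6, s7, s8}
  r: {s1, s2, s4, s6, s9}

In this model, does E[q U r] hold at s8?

Yes

E[q U r]: least fixpoint, start Z0 = Sat(r) = {s1, s2, s4, s6, s9}, add states in Sat(q) with some successor in Z. Z1 = {s0, s1, s2, s4, s6, s7, s8, s9}; fixed.
Sat(E[q U r]) = {s0, s1, s2, s4, s6, s7, s8, s9}
s8 ∈ Sat(E[q U r]) = {s0, s1, s2, s4, s6, s7, s8, s9}, so the formula holds at s8.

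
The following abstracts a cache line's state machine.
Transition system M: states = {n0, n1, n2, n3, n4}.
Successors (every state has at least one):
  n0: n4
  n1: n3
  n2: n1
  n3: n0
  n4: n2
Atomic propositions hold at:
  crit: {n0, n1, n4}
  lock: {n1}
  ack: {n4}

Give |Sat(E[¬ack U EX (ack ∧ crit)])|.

4

Sat(¬ack) = {n0, n1, n2, n3}
Sat(ack ∧ crit) = {n4}
Sat(EX (ack ∧ crit)) = {s : some successor in {n4}} = {n0}
E[¬ack U EX (ack ∧ crit)]: least fixpoint, start Z0 = Sat(EX (ack ∧ crit)) = {n0}, add states in Sat(¬ack) with some successor in Z. Z1 = {n0, n3}; Z2 = {n0, n1, n3}; Z3 = {n0, n1, n2, n3}; fixed.
Sat(E[¬ack U EX (ack ∧ crit)]) = {n0, n1, n2, n3}
|Sat(E[¬ack U EX (ack ∧ crit)])| = |{n0, n1, n2, n3}| = 4.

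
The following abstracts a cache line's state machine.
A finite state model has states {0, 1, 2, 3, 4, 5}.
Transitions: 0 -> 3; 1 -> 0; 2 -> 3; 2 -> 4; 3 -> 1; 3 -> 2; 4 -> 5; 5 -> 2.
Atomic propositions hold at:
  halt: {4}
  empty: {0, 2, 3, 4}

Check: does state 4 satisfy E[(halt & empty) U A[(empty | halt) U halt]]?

Yes

Sat(halt & empty) = {4}
Sat(empty | halt) = {0, 2, 3, 4}
A[(empty | halt) U halt]: least fixpoint, start Z0 = Sat(halt) = {4}, add states in Sat(empty | halt) with every successor in Z. Already a fixed point.
Sat(A[(empty | halt) U halt]) = {4}
E[(halt & empty) U A[(empty | halt) U halt]]: least fixpoint, start Z0 = Sat(A[(empty | halt) U halt]) = {4}, add states in Sat(halt & empty) with some successor in Z. Already a fixed point.
Sat(E[(halt & empty) U A[(empty | halt) U halt]]) = {4}
4 ∈ Sat(E[(halt & empty) U A[(empty | halt) U halt]]) = {4}, so the formula holds at 4.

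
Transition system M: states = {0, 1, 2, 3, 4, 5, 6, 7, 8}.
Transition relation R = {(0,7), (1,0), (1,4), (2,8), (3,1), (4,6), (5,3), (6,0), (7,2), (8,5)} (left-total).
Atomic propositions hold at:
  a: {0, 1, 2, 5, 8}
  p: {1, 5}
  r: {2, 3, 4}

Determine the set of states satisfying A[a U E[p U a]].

E[p U a]: least fixpoint, start Z0 = Sat(a) = {0, 1, 2, 5, 8}, add states in Sat(p) with some successor in Z. Already a fixed point.
Sat(E[p U a]) = {0, 1, 2, 5, 8}
A[a U E[p U a]]: least fixpoint, start Z0 = Sat(E[p U a]) = {0, 1, 2, 5, 8}, add states in Sat(a) with every successor in Z. Already a fixed point.
Sat(A[a U E[p U a]]) = {0, 1, 2, 5, 8}

{0, 1, 2, 5, 8}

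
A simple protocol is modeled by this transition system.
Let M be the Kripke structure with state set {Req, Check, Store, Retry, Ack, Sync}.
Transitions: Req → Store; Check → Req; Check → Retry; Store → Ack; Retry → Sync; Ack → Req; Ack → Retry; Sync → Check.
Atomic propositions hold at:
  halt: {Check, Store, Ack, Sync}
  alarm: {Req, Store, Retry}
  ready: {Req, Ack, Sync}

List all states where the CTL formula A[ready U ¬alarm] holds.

{Check, Ack, Sync}

Sat(¬alarm) = {Check, Ack, Sync}
A[ready U ¬alarm]: least fixpoint, start Z0 = Sat(¬alarm) = {Check, Ack, Sync}, add states in Sat(ready) with every successor in Z. Already a fixed point.
Sat(A[ready U ¬alarm]) = {Check, Ack, Sync}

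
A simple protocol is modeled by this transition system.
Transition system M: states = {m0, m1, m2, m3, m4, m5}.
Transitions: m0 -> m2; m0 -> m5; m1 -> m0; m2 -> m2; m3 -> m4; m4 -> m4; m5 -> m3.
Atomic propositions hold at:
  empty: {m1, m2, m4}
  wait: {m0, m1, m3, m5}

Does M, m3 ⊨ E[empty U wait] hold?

Yes

E[empty U wait]: least fixpoint, start Z0 = Sat(wait) = {m0, m1, m3, m5}, add states in Sat(empty) with some successor in Z. Already a fixed point.
Sat(E[empty U wait]) = {m0, m1, m3, m5}
m3 ∈ Sat(E[empty U wait]) = {m0, m1, m3, m5}, so the formula holds at m3.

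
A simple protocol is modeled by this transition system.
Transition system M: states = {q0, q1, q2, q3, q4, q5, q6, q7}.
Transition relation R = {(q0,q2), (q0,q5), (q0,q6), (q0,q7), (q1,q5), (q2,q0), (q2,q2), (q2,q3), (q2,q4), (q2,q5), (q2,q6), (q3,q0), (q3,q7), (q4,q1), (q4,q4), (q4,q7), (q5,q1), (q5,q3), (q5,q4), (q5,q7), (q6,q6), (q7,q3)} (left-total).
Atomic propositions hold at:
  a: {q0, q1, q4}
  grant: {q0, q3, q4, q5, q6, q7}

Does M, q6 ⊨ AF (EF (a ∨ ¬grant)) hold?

No

Sat(¬grant) = {q1, q2}
Sat(a ∨ ¬grant) = {q0, q1, q2, q4}
EF (a ∨ ¬grant): least fixpoint, start Z0 = {q0, q1, q2, q4}, add states with some successor in Z. Z1 = {q0, q1, q2, q3, q4, q5}; Z2 = {q0, q1, q2, q3, q4, q5, q7}; fixed.
Sat(EF (a ∨ ¬grant)) = {q0, q1, q2, q3, q4, q5, q7}
AF (EF (a ∨ ¬grant)): least fixpoint, start Z0 = {q0, q1, q2, q3, q4, q5, q7}, add states with every successor in Z. Already a fixed point.
Sat(AF (EF (a ∨ ¬grant))) = {q0, q1, q2, q3, q4, q5, q7}
q6 ∉ Sat(AF (EF (a ∨ ¬grant))) = {q0, q1, q2, q3, q4, q5, q7}, so the formula does not hold at q6.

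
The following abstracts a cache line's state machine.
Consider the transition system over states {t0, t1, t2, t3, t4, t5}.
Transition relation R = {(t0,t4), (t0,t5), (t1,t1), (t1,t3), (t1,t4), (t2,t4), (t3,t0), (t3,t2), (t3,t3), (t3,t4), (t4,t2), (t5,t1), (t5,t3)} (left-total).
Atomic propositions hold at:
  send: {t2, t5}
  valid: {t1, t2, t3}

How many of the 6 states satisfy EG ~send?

2

Sat(~send) = {t0, t1, t3, t4}
EG ~send: greatest fixpoint, start Z0 = {t0, t1, t3, t4}, keep only states in Sat with some successor in Z. Z1 = {t0, t1, t3}; Z2 = {t1, t3}; fixed.
Sat(EG ~send) = {t1, t3}
|Sat(EG ~send)| = |{t1, t3}| = 2.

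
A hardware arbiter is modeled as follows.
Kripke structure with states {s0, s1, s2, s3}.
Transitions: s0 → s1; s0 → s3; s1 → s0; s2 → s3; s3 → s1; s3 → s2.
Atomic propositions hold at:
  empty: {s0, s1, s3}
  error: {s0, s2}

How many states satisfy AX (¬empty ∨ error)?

1

Sat(¬empty) = {s2}
Sat(¬empty ∨ error) = {s0, s2}
Sat(AX (¬empty ∨ error)) = {s : every successor in {s0, s2}} = {s1}
|Sat(AX (¬empty ∨ error))| = |{s1}| = 1.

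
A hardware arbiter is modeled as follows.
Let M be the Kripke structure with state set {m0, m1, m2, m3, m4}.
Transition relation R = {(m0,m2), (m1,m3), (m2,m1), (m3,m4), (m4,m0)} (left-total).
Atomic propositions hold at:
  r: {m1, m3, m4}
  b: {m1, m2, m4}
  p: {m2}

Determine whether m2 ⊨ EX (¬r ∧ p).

No

Sat(¬r) = {m0, m2}
Sat(¬r ∧ p) = {m2}
Sat(EX (¬r ∧ p)) = {s : some successor in {m2}} = {m0}
m2 ∉ Sat(EX (¬r ∧ p)) = {m0}, so the formula does not hold at m2.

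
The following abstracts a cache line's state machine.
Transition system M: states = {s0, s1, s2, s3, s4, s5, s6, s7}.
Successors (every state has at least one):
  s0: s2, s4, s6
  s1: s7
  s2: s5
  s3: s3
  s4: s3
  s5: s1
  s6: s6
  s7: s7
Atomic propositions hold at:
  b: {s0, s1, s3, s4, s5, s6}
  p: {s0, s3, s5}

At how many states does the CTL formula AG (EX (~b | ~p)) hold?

Sat(~b) = {s2, s7}
Sat(~p) = {s1, s2, s4, s6, s7}
Sat(~b | ~p) = {s1, s2, s4, s6, s7}
Sat(EX (~b | ~p)) = {s : some successor in {s1, s2, s4, s6, s7}} = {s0, s1, s5, s6, s7}
AG (EX (~b | ~p)): greatest fixpoint, start Z0 = {s0, s1, s5, s6, s7}, keep only states in Sat with every successor in Z. Z1 = {s1, s5, s6, s7}; fixed.
Sat(AG (EX (~b | ~p))) = {s1, s5, s6, s7}
|Sat(AG (EX (~b | ~p)))| = |{s1, s5, s6, s7}| = 4.

4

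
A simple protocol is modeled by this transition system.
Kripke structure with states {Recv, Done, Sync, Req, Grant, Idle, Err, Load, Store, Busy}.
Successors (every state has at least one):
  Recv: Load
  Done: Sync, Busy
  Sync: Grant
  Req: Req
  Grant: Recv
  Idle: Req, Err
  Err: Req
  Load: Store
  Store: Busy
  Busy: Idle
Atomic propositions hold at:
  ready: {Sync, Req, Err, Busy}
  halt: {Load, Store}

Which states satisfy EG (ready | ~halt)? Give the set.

Sat(~halt) = {Recv, Done, Sync, Req, Grant, Idle, Err, Busy}
Sat(ready | ~halt) = {Recv, Done, Sync, Req, Grant, Idle, Err, Busy}
EG (ready | ~halt): greatest fixpoint, start Z0 = {Recv, Done, Sync, Req, Grant, Idle, Err, Busy}, keep only states in Sat with some successor in Z. Z1 = {Done, Sync, Req, Grant, Idle, Err, Busy}; Z2 = {Done, Sync, Req, Idle, Err, Busy}; Z3 = {Done, Req, Idle, Err, Busy}; fixed.
Sat(EG (ready | ~halt)) = {Done, Req, Idle, Err, Busy}

{Done, Req, Idle, Err, Busy}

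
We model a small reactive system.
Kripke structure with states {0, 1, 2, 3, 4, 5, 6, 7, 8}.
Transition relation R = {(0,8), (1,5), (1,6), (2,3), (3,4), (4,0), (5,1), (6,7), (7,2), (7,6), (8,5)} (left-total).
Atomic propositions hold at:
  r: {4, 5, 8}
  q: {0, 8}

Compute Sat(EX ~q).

{1, 2, 3, 5, 6, 7, 8}

Sat(~q) = {1, 2, 3, 4, 5, 6, 7}
Sat(EX ~q) = {s : some successor in {1, 2, 3, 4, 5, 6, 7}} = {1, 2, 3, 5, 6, 7, 8}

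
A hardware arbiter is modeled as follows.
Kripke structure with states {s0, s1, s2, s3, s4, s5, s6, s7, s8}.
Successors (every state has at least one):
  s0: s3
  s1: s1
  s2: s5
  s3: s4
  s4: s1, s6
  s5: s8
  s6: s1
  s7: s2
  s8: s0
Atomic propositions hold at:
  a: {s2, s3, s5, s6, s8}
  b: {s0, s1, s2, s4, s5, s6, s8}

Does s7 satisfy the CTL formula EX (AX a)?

Yes

Sat(AX a) = {s : every successor in {s2, s3, s5, s6, s8}} = {s0, s2, s5, s7}
Sat(EX (AX a)) = {s : some successor in {s0, s2, s5, s7}} = {s2, s7, s8}
s7 ∈ Sat(EX (AX a)) = {s2, s7, s8}, so the formula holds at s7.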